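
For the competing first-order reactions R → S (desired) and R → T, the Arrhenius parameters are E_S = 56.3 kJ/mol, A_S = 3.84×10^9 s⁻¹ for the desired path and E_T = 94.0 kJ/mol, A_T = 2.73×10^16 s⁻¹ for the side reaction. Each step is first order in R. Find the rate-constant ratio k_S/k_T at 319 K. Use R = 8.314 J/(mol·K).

0.210

Since both paths have the same order in R, the concentration cancels and S_{S/T} = k_S/k_T = (A_S/A_T)·exp[(E_T−E_S)/(RT)].
(E_T−E_S)/(RT) = (94.0−56.3)×10³/(8.314×319) = 37700/2652 = 14.21.
k_S/k_T = (3.84×10^9/2.73×10^16)·exp(14.21) = 1.407×10^-7 × 1.491×10^6 = 0.210.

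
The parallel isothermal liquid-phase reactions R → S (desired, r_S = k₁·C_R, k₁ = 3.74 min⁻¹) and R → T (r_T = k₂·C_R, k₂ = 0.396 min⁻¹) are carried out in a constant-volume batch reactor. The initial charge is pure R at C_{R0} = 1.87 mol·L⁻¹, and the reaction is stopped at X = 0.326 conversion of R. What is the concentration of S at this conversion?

C_R = C_{R0}(1−X) = 1.260 mol·L⁻¹.
Both paths are first order in R, so the instantaneous fraction to S is constant: dC_S/d(−C_R) = k₁/(k₁+k₂) = 0.9043.
C_S = 0.9043·(C_{R0}−C_R) = 0.9043×0.6096 = 0.551 mol·L⁻¹.

0.551 mol·L⁻¹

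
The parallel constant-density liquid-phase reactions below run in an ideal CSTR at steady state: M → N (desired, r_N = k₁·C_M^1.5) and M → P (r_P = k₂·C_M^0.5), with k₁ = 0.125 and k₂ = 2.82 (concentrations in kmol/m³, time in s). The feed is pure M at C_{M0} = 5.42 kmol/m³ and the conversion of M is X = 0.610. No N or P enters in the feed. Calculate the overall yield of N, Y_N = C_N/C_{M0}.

Exit C_M = C_{M0}(1−X) = 5.42×0.390 = 2.114 kmol/m³.
In a CSTR the entire volume is at exit conditions, so r_N = 0.125×2.114^1.5 = 0.3842 and r_P = 2.82×2.114^0.5 = 4.100.
Fraction of consumed M going to N: r_N/(r_N+r_P) = 0.08567.
C_N = 0.08567·C_{M0}·X = 0.08567×5.42×0.610 = 0.283 kmol/m³; Y_N = C_N/C_{M0} = 0.0523.

0.0523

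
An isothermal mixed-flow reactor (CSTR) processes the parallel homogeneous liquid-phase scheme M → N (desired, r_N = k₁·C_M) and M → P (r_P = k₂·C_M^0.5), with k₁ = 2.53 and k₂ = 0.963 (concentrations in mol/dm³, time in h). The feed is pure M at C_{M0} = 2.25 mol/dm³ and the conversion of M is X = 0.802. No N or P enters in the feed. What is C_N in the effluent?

Exit C_M = C_{M0}(1−X) = 2.25×0.198 = 0.4455 mol/dm³.
A CSTR operates uniformly at the exit composition, giving r_N = 1.127 and r_P = 0.6428 (each k·C_M^n at C_M = 0.4455).
Fraction of consumed M going to N: r_N/(r_N+r_P) = 0.6368.
C_N = 0.6368·C_{M0}·X = 0.6368×2.25×0.802 = 1.15 mol/dm³.

1.15 mol/dm³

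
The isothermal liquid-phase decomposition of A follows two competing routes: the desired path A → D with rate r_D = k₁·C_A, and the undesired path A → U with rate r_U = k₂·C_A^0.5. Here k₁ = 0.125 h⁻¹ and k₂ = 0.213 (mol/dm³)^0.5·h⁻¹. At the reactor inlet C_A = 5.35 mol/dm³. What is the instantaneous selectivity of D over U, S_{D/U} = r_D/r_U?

S_{D/U} = r_D/r_U = (k₁·C_A)/(k₂·C_A^0.5) = (k₁/k₂)·C_A^0.5.
= (0.125×5.350) / (0.213×5.350^0.5) = 0.6687/0.4927 = 1.36.

1.36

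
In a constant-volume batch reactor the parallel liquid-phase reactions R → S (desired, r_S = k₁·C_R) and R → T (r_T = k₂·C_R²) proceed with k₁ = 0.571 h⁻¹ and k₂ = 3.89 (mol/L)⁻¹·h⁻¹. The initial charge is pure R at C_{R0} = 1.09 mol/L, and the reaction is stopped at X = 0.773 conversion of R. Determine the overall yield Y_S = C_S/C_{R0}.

C_R = C_{R0}(1−X) = 0.2474 mol/L.
Along a PFR/batch, dC_S/dC_R = −r_S/(r_S+r_T) = −k₁/(k₁+k₂·C_R).
Integrating from C_{R0} to C_R: C_S = (0.571/3.89)·ln[(0.571+3.89·1.09)/(0.571+3.89·0.247)] = 0.1468·ln(4.811/1.534) = 0.1678 mol/L.
Y_S = C_S/C_{R0} = 0.1678/1.09 = 0.154.

0.154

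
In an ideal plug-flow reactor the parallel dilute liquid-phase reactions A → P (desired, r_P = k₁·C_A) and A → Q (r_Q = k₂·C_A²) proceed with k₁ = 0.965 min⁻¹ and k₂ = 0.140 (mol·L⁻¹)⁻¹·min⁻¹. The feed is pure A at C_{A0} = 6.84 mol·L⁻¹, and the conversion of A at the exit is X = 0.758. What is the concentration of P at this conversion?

C_A = C_{A0}(1−X) = 1.655 mol·L⁻¹.
Along a PFR/batch, dC_P/dC_A = −r_P/(r_P+r_Q) = −k₁/(k₁+k₂·C_A).
Integrating from C_{A0} to C_A: C_P = (0.965/0.140)·ln[(0.965+0.140·6.84)/(0.965+0.140·1.66)] = 6.893·ln(1.923/1.197) = 3.268 mol·L⁻¹.

3.27 mol·L⁻¹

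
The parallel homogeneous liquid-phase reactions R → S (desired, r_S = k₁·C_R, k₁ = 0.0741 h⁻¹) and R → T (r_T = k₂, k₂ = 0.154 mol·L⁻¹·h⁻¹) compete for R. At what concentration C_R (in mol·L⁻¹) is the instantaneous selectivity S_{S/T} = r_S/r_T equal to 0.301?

0.626 mol·L⁻¹

S_{S/T} = (k₁/k₂)·C_R ⇒ C_R = S·k₂/k₁.
= 0.301×0.154/0.0741 = 0.626 mol·L⁻¹.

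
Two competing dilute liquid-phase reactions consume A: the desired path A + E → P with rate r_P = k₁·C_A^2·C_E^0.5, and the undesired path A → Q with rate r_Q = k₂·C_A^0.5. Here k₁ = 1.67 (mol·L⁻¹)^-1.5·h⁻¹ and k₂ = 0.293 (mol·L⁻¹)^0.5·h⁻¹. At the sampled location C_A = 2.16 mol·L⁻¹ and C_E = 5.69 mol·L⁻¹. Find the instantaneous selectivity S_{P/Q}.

S_{P/Q} = r_P/r_Q = (k₁·C_A^2·C_E^0.5)/(k₂·C_A^0.5) = (k₁/k₂)·C_A^1.5·C_E^0.5.
= (1.67×2.160^2×5.690^0.5) / (0.293×2.160^0.5) = 18.59/0.4306 = 43.2.
Since the desired path is higher order in A, keeping C_A high (PFR or concentrated feed) favours P.

43.2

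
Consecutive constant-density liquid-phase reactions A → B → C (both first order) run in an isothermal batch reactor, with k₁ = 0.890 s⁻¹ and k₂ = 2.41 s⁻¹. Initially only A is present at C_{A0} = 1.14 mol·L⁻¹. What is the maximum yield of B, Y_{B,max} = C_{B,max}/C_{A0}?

For a first-order series the maximum intermediate yield is C_{B,max}/C_{A0} = (k₁/k₂)^[k₂/(k₂−k₁)].
= (0.890/2.41)^(2.41/(2.41−0.890)) = (0.3693)^(1.586) = 0.2061.

0.206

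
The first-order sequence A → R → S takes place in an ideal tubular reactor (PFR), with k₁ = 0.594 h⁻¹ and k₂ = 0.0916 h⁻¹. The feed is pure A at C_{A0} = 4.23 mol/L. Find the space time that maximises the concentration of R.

3.72 h

Setting dC_R/dτ = 0 gives τ_opt = ln(k₂/k₁)/(k₂−k₁).
= ln(0.0916/0.594)/(0.0916−0.594) = ln(0.1542)/-0.5024 = -1.869/-0.5024 = 3.72 h.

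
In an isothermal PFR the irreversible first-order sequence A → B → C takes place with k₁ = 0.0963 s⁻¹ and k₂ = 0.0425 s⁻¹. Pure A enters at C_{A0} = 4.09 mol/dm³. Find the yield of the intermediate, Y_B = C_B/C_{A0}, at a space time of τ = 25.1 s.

For first-order series with pure A initially, C_B(τ) = k₁C_{A0}/(k₂−k₁)·(e^(−k₁τ) − e^(−k₂τ)).
e^(−k₁τ) = e^(−0.0963×25.1) = e^(−2.417) = 0.08918; e^(−k₂τ) = e^(−1.067) = 0.3441.
C_B = 0.0963×4.09/(0.0425−0.0963) × (0.08918−0.3441) = (-7.321)×(-0.2549) = 1.866 mol/dm³.
Y_B = C_B/C_{A0} = 1.866/4.09 = 0.456.

0.456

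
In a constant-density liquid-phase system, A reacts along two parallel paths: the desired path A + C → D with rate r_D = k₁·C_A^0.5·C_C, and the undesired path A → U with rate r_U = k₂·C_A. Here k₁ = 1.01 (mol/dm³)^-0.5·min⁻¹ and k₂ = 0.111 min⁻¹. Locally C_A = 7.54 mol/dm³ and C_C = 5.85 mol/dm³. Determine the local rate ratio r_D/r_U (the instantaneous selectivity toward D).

19.4

S_{D/U} = r_D/r_U = (k₁·C_A^0.5·C_C)/(k₂·C_A) = (k₁/k₂)·C_A^-0.5·C_C.
= (1.01×7.540^0.5×5.850) / (0.111×7.540) = 16.22/0.8369 = 19.4.
The undesired path is higher order in A, so low C_A (CSTR or dilute feed) favours D.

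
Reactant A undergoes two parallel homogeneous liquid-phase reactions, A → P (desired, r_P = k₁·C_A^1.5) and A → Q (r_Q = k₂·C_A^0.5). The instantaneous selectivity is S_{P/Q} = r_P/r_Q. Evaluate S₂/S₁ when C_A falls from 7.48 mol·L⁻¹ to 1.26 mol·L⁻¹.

S_{P/Q} = (k₁/k₂)·C_A, so S₂/S₁ = (C_{A,2}/C_{A,1}).
= 1.26/7.48 = 0.168.

0.168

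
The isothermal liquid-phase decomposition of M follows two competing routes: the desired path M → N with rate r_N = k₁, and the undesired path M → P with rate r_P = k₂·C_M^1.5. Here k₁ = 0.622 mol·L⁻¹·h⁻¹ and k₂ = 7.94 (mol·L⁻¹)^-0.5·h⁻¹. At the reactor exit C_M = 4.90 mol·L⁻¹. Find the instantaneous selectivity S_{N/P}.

0.00722

S_{N/P} = r_N/r_P = (k₁)/(k₂·C_M^1.5) = (k₁/k₂)·C_M^-1.5.
= (0.622) / (7.94×4.900^1.5) = 0.6220/86.12 = 0.00722.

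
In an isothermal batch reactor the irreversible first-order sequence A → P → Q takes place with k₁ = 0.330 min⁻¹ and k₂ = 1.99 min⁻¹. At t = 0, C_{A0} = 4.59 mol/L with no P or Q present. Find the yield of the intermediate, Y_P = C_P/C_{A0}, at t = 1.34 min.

Solving the coupled first-order balances gives C_P(t) = [k₁/(k₂−k₁)]·C_{A0}·(e^(−k₁t) − e^(−k₂t)).
e^(−k₁t) = e^(−0.330×1.34) = e^(−0.4422) = 0.6426; e^(−k₂t) = e^(−2.667) = 0.06949.
C_P = 0.330×4.59/(1.99−0.330) × (0.6426−0.06949) = 0.9125×0.5731 = 0.5230 mol/L.
Y_P = C_P/C_{A0} = 0.5230/4.59 = 0.114.

0.114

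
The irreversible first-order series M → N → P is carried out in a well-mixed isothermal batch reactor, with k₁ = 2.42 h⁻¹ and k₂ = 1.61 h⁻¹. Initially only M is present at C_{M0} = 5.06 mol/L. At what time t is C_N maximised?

0.503 h

Setting dC_N/dt = 0 gives t_opt = ln(k₂/k₁)/(k₂−k₁).
= ln(1.61/2.42)/(1.61−2.42) = ln(0.6653)/-0.8100 = -0.4075/-0.8100 = 0.503 h.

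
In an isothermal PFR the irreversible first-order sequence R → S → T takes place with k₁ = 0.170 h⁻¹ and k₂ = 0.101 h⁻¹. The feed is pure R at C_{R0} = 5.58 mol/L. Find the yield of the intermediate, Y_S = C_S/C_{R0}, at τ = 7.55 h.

The intermediate concentration in a first-order A→B→C sequence is C_S = k₁C_{R0}(e^(−k₁τ) − e^(−k₂τ))/(k₂−k₁).
e^(−k₁τ) = e^(−0.170×7.55) = e^(−1.284) = 0.2771; e^(−k₂τ) = e^(−0.7626) = 0.4665.
C_S = 0.170×5.58/(0.101−0.170) × (0.2771−0.4665) = (-13.75)×(-0.1894) = 2.604 mol/L.
Y_S = C_S/C_{R0} = 2.604/5.58 = 0.467.

0.467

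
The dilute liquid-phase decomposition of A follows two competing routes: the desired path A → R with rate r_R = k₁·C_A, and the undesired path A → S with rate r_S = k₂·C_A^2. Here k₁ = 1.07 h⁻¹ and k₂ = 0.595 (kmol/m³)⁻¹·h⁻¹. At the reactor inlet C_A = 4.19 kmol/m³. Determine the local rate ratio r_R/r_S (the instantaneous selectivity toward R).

S_{R/S} = r_R/r_S = (k₁·C_A)/(k₂·C_A^2) = (k₁/k₂)·C_A⁻¹.
= (1.07×4.190) / (0.595×4.190^2) = 4.483/10.45 = 0.429.

0.429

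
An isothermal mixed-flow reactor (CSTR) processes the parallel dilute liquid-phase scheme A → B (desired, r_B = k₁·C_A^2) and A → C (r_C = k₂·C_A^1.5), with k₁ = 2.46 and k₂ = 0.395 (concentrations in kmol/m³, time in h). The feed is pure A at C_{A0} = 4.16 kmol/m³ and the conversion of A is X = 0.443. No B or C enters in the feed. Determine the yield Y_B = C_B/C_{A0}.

Exit C_A = C_{A0}(1−X) = 4.16×0.557 = 2.317 kmol/m³.
Rates in a CSTR are evaluated at the outlet concentration: r_B = 2.46×2.317^2 = 13.21, r_C = 0.395×2.317^1.5 = 1.393.
Fraction of consumed A going to B: r_B/(r_B+r_C) = 0.9046.
C_B = 0.9046·C_{A0}·X = 0.9046×4.16×0.443 = 1.67 kmol/m³; Y_B = C_B/C_{A0} = 0.401.

0.401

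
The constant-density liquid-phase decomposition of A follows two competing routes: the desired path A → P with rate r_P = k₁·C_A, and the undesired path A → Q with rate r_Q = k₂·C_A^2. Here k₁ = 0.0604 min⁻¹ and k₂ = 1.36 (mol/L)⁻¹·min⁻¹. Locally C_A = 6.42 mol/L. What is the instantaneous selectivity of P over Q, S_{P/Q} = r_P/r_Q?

0.00692

S_{P/Q} = r_P/r_Q = (k₁·C_A)/(k₂·C_A^2) = (k₁/k₂)·C_A⁻¹.
= (0.0604×6.420) / (1.36×6.420^2) = 0.3878/56.05 = 0.00692.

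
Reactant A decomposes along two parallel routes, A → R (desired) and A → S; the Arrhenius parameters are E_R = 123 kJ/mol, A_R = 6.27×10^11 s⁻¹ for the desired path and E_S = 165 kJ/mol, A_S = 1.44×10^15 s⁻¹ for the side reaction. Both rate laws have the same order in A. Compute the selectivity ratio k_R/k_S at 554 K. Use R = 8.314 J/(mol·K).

3.97

With equal orders, S_{R/S} = k_R/k_S = (A_R/A_S)·exp[(E_S−E_R)/(RT)].
(E_S−E_R)/(RT) = (165−123)×10³/(8.314×554) = 42000/4606 = 9.119.
k_R/k_S = (6.27×10^11/1.44×10^15)·exp(9.119) = 4.354×10^-4 × 9124 = 3.97.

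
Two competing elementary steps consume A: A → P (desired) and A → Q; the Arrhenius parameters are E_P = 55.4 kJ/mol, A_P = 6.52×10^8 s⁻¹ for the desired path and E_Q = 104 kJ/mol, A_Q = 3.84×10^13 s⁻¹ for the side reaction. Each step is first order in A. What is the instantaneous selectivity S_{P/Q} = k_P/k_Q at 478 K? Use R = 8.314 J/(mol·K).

3.48

Since both paths have the same order in A, the concentration cancels and S_{P/Q} = k_P/k_Q = (A_P/A_Q)·exp[(E_Q−E_P)/(RT)].
(E_Q−E_P)/(RT) = (104−55.4)×10³/(8.314×478) = 48600/3974 = 12.23.
k_P/k_Q = (6.52×10^8/3.84×10^13)·exp(12.23) = 1.698×10^-5 × 2.047×10^5 = 3.48.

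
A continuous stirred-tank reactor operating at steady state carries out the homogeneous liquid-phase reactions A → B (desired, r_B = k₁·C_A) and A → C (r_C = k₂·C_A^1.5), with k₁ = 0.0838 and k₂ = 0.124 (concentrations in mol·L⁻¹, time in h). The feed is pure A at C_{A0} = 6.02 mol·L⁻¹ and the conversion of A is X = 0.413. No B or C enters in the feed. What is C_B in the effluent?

0.657 mol·L⁻¹

Exit C_A = C_{A0}(1−X) = 6.02×0.587 = 3.534 mol·L⁻¹.
Rates in a CSTR are evaluated at the outlet concentration: r_B = 0.0838×3.534 = 0.2961, r_C = 0.124×3.534^1.5 = 0.8237.
Fraction of consumed A going to B: r_B/(r_B+r_C) = 0.2644.
C_B = 0.2644·C_{A0}·X = 0.2644×6.02×0.413 = 0.657 mol·L⁻¹.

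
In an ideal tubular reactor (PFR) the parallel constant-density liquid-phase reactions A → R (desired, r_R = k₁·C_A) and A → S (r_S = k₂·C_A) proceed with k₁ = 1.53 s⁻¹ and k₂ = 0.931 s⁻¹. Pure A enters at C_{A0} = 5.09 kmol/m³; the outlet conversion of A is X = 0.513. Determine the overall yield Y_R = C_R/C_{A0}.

C_A = C_{A0}(1−X) = 2.479 kmol/m³.
Both paths are first order in A, so the instantaneous fraction to R is constant: dC_R/d(−C_A) = k₁/(k₁+k₂) = 0.6217.
C_R = 0.6217·(C_{A0}−C_A) = 0.6217×2.611 = 1.62 kmol/m³.
Y_R = C_R/C_{A0} = 1.623/5.09 = 0.319.

0.319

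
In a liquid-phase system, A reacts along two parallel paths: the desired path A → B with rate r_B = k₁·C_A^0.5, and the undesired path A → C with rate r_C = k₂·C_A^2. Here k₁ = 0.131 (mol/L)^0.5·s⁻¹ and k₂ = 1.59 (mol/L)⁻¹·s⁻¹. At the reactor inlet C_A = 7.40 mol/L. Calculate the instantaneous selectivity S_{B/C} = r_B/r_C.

0.00409

S_{B/C} = r_B/r_C = (k₁·C_A^0.5)/(k₂·C_A^2) = (k₁/k₂)·C_A^-1.5.
= (0.131×7.400^0.5) / (1.59×7.400^2) = 0.3564/87.07 = 0.00409.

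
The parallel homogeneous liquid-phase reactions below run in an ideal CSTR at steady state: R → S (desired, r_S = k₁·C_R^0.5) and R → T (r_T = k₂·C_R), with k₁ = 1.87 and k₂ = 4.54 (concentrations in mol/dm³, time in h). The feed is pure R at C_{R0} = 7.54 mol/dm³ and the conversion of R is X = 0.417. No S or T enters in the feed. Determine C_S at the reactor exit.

Exit C_R = C_{R0}(1−X) = 7.54×0.583 = 4.396 mol/dm³.
A CSTR operates uniformly at the exit composition, giving r_S = 3.921 and r_T = 19.96 (each k·C_R^n at C_R = 4.396).
Fraction of consumed R going to S: r_S/(r_S+r_T) = 0.1642.
C_S = 0.1642·C_{R0}·X = 0.1642×7.54×0.417 = 0.516 mol/dm³.

0.516 mol/dm³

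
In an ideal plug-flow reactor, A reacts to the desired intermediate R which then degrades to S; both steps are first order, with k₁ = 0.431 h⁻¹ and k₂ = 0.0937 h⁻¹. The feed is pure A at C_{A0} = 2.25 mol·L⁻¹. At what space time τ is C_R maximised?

Setting dC_R/dτ = 0 gives τ_opt = ln(k₂/k₁)/(k₂−k₁).
= ln(0.0937/0.431)/(0.0937−0.431) = ln(0.2174)/-0.3373 = -1.526/-0.3373 = 4.52 h.

4.52 h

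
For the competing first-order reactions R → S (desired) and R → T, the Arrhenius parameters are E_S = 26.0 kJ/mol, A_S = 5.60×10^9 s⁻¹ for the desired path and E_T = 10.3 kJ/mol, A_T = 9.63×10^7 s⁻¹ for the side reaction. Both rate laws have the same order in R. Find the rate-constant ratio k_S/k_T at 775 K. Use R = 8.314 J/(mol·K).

With equal orders, S_{S/T} = k_S/k_T = (A_S/A_T)·exp[(E_T−E_S)/(RT)].
(E_T−E_S)/(RT) = (10.3−26.0)×10³/(8.314×775) = -15700/6443 = -2.437.
k_S/k_T = (5.60×10^9/9.63×10^7)·exp(-2.437) = 58.15 × 0.08746 = 5.09.

5.09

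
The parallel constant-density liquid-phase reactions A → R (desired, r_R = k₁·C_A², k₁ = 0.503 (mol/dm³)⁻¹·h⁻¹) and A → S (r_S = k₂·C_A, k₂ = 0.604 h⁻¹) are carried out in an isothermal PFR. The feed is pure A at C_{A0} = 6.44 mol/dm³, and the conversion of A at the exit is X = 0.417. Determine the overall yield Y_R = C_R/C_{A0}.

0.336

C_A = C_{A0}(1−X) = 3.755 mol/dm³.
Along a PFR/batch, dC_S/dC_A = −r_S/(r_R+r_S) = −k₂/(k₂+k₁·C_A).
Integrating from C_{A0} to C_A: C_S = (0.604/0.503)·ln[(0.604+0.503·6.44)/(0.604+0.503·3.75)] = 1.201·ln(3.843/2.493) = 0.5200 mol/dm³.
Then C_R = (C_{A0}−C_A) − C_S = 2.685 − 0.5200 = 2.165 mol/dm³.
Y_R = C_R/C_{A0} = 2.165/6.44 = 0.336.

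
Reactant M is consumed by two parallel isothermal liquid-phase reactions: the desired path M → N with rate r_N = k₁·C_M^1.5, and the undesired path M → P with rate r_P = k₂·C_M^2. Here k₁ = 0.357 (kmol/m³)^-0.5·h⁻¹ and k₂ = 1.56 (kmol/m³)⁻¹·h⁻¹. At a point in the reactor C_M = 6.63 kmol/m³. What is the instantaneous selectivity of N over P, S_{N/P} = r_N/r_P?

0.0889

S_{N/P} = r_N/r_P = (k₁·C_M^1.5)/(k₂·C_M^2) = (k₁/k₂)·C_M^-0.5.
= (0.357×6.630^1.5) / (1.56×6.630^2) = 6.095/68.57 = 0.0889.
The undesired path is higher order in M, so low C_M (CSTR or dilute feed) favours N.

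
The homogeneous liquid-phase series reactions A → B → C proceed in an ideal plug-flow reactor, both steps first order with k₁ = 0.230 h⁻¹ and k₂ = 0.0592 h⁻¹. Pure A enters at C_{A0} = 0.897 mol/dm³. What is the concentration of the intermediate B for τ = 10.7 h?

0.538 mol/dm³

Solving the coupled first-order balances gives C_B(τ) = [k₁/(k₂−k₁)]·C_{A0}·(e^(−k₁τ) − e^(−k₂τ)).
e^(−k₁τ) = e^(−0.230×10.7) = e^(−2.461) = 0.08535; e^(−k₂τ) = e^(−0.6334) = 0.5308.
C_B = 0.230×0.897/(0.0592−0.230) × (0.08535−0.5308) = (-1.208)×(-0.4454) = 0.5380 mol/dm³.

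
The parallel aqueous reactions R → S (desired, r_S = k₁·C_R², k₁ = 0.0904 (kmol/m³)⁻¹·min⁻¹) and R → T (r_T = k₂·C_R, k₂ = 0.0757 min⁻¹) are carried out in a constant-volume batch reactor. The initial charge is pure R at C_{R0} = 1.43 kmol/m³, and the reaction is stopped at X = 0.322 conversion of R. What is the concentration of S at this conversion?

0.270 kmol/m³

C_R = C_{R0}(1−X) = 0.9695 kmol/m³.
Along a PFR/batch, dC_T/dC_R = −r_T/(r_S+r_T) = −k₂/(k₂+k₁·C_R).
Integrating from C_{R0} to C_R: C_T = (0.0757/0.0904)·ln[(0.0757+0.0904·1.43)/(0.0757+0.0904·0.970)] = 0.8374·ln(0.2050/0.1633) = 0.1901 kmol/m³.
Then C_S = (C_{R0}−C_R) − C_T = 0.4605 − 0.1901 = 0.2704 kmol/m³.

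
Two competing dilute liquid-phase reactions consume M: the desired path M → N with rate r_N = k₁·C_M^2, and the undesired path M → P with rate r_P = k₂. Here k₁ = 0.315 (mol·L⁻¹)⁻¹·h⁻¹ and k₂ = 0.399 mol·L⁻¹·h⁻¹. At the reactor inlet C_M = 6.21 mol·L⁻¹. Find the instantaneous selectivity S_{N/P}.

S_{N/P} = r_N/r_P = (k₁·C_M^2)/(k₂) = (k₁/k₂)·C_M^2.
= (0.315×6.210^2) / (0.399) = 12.15/0.3990 = 30.4.
Since the desired path is higher order in M, keeping C_M high (PFR or concentrated feed) favours N.

30.4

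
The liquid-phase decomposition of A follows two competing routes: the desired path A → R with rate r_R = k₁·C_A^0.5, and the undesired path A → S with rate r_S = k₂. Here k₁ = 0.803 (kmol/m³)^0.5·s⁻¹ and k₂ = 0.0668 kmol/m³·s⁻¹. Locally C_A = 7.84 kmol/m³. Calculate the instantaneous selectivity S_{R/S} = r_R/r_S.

S_{R/S} = r_R/r_S = (k₁·C_A^0.5)/(k₂) = (k₁/k₂)·C_A^0.5.
= (0.803×7.840^0.5) / (0.0668) = 2.248/0.06680 = 33.7.

33.7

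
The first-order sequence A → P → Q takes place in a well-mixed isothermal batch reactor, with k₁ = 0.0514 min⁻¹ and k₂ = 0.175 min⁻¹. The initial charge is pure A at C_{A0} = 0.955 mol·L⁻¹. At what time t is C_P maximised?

The intermediate peaks when r₁ = r₂, i.e. k₁e^(−k₁t) = k₂e^(−k₂t), giving t_opt = ln(k₂/k₁)/(k₂−k₁).
= ln(0.175/0.0514)/(0.175−0.0514) = ln(3.405)/0.1236 = 1.225/0.1236 = 9.91 min.

9.91 min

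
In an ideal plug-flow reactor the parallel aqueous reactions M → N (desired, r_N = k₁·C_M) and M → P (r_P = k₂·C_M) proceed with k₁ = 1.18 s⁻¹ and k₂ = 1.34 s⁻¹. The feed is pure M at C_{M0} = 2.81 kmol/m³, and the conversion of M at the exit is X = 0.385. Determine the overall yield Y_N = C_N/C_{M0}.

0.180

C_M = C_{M0}(1−X) = 1.728 kmol/m³.
Both paths are first order in M, so the instantaneous fraction to N is constant: dC_N/d(−C_M) = k₁/(k₁+k₂) = 0.4683.
C_N = 0.4683·(C_{M0}−C_M) = 0.4683×1.082 = 0.507 kmol/m³.
Y_N = C_N/C_{M0} = 0.5066/2.81 = 0.180.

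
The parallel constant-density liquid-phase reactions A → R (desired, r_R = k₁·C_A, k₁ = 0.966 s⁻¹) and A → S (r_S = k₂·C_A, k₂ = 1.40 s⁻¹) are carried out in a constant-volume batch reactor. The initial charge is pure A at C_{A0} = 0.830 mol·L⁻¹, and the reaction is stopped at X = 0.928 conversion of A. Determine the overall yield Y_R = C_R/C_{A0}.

C_A = C_{A0}(1−X) = 0.05976 mol·L⁻¹.
Both paths are first order in A, so the instantaneous fraction to R is constant: dC_R/d(−C_A) = k₁/(k₁+k₂) = 0.4083.
C_R = 0.4083·(C_{A0}−C_A) = 0.4083×0.7702 = 0.314 mol·L⁻¹.
Y_R = C_R/C_{A0} = 0.3145/0.830 = 0.379.

0.379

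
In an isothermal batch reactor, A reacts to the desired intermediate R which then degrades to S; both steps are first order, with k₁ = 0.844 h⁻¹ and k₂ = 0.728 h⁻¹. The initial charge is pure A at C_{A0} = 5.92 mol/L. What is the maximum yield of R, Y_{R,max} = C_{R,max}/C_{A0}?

Evaluating C_R at t_opt = ln(k₂/k₁)/(k₂−k₁) gives C_{R,max}/C_{A0} = (k₁/k₂)^[k₂/(k₂−k₁)].
= (0.844/0.728)^(0.728/(0.728−0.844)) = (1.159)^(-6.276) = 0.3954.

0.395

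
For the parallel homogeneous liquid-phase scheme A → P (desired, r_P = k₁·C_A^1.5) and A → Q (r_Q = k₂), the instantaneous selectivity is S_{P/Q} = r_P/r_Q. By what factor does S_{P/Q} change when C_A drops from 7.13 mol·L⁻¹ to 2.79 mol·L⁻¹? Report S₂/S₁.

0.245

S_{P/Q} = (k₁/k₂)·C_A^1.5, so S₂/S₁ = (C_{A,2}/C_{A,1})^1.5.
= (2.79/7.13)^1.5 = (0.3913)^1.5 = 0.245.
Selectivity toward P falls as C_A falls — high-concentration operation is favoured.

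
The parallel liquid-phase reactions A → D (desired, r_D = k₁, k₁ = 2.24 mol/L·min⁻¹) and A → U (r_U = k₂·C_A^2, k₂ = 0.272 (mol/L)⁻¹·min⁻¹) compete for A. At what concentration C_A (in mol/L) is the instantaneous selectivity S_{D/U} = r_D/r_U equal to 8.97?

0.958 mol/L

S_{D/U} = (k₁/k₂)·C_A^-2 ⇒ C_A = (S·k₂/k₁)^(-0.5).
= (8.97×0.272/2.24)^(-0.5) = (1.089)^(-0.5) = 0.958 mol/L.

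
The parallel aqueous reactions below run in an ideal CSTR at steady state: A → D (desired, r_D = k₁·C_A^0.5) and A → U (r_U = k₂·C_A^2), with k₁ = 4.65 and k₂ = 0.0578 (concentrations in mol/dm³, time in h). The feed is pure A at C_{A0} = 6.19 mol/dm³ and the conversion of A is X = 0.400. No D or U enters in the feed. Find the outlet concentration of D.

Exit C_A = C_{A0}(1−X) = 6.19×0.600 = 3.714 mol/dm³.
In a CSTR the entire volume is at exit conditions, so r_D = 4.65×3.714^0.5 = 8.961 and r_U = 0.0578×3.714^2 = 0.7973.
Fraction of consumed A going to D: r_D/(r_D+r_U) = 0.9183.
C_D = 0.9183·C_{A0}·X = 0.9183×6.19×0.400 = 2.27 mol/dm³.

2.27 mol/dm³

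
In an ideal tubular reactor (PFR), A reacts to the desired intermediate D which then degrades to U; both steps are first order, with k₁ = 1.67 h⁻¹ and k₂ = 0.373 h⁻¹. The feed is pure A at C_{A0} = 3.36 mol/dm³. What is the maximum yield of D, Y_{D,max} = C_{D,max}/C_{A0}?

0.650

For a first-order series the maximum intermediate yield is C_{D,max}/C_{A0} = (k₁/k₂)^[k₂/(k₂−k₁)].
= (1.67/0.373)^(0.373/(0.373−1.67)) = (4.477)^(-0.2876) = 0.6498.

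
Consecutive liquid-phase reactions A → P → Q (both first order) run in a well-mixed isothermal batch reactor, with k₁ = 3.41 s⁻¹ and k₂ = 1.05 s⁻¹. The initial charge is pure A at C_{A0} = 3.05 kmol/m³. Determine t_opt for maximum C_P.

Setting dC_P/dt = 0 gives t_opt = ln(k₂/k₁)/(k₂−k₁).
= ln(1.05/3.41)/(1.05−3.41) = ln(0.3079)/-2.360 = -1.178/-2.360 = 0.499 s.

0.499 s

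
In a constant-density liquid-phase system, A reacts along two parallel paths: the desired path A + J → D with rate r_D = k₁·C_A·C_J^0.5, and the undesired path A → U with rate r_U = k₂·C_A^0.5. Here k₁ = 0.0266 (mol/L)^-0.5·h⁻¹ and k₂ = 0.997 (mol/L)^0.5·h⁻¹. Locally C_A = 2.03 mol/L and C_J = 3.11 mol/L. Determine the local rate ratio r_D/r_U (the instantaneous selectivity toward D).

0.0670

S_{D/U} = r_D/r_U = (k₁·C_A·C_J^0.5)/(k₂·C_A^0.5) = (k₁/k₂)·C_A^0.5·C_J^0.5.
= (0.0266×2.030×3.110^0.5) / (0.997×2.030^0.5) = 0.09523/1.421 = 0.0670.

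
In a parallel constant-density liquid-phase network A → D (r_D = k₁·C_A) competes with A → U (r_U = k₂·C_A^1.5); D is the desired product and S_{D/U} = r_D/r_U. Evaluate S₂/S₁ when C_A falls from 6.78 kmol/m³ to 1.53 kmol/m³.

2.11

S_{D/U} = (k₁/k₂)·C_A^-0.5, so S₂/S₁ = (C_{A,2}/C_{A,1})^-0.5.
= (1.53/6.78)^(-0.5) = (0.2257)^(-0.5) = 2.11.
Selectivity toward D rises as C_A falls — low-concentration operation is favoured.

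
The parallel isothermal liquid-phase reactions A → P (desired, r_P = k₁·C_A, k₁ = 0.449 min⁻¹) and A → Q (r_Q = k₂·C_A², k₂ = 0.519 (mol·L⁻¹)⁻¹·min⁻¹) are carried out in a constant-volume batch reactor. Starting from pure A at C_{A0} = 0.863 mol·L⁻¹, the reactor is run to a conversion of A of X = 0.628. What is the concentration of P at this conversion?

C_A = C_{A0}(1−X) = 0.3210 mol·L⁻¹.
Along a PFR/batch, dC_P/dC_A = −r_P/(r_P+r_Q) = −k₁/(k₁+k₂·C_A).
Integrating from C_{A0} to C_A: C_P = (0.449/0.519)·ln[(0.449+0.519·0.863)/(0.449+0.519·0.321)] = 0.8651·ln(0.8969/0.6156) = 0.3256 mol·L⁻¹.

0.326 mol·L⁻¹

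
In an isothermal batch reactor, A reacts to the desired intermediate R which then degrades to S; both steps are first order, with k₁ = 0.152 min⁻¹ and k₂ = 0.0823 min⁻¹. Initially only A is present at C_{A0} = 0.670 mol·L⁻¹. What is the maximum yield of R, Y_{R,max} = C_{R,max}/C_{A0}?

0.485

At the optimum, C_{R,max}/C_{A0} = (k₁/k₂)^[k₂/(k₂−k₁)].
= (0.152/0.0823)^(0.0823/(0.0823−0.152)) = (1.847)^(-1.181) = 0.4846.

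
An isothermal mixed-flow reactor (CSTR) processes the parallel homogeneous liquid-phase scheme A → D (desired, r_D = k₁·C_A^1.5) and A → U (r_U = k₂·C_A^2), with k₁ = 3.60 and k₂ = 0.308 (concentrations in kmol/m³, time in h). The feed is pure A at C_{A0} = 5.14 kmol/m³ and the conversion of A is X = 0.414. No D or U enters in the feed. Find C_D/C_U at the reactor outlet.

Exit C_A = C_{A0}(1−X) = 5.14×0.586 = 3.012 kmol/m³.
Rates in a CSTR are evaluated at the outlet concentration: r_D = 3.60×3.012^1.5 = 18.82, r_U = 0.308×3.012^2 = 2.794.
Overall selectivity = C_D/C_U = r_Dτ/(r_Uτ) = r_D/r_U = 6.73.

6.73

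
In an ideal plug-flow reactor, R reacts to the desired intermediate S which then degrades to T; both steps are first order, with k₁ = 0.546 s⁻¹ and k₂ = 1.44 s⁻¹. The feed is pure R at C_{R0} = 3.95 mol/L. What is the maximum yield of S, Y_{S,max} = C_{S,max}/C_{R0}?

0.210

Evaluating C_S at τ_opt = ln(k₂/k₁)/(k₂−k₁) gives C_{S,max}/C_{R0} = (k₁/k₂)^[k₂/(k₂−k₁)].
= (0.546/1.44)^(1.44/(1.44−0.546)) = (0.3792)^(1.611) = 0.2097.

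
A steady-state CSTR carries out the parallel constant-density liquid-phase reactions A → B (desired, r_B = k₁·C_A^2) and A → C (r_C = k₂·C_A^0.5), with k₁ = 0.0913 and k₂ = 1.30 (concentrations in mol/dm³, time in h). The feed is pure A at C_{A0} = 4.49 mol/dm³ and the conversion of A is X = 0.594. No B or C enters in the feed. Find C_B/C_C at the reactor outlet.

0.173

Exit C_A = C_{A0}(1−X) = 4.49×0.406 = 1.823 mol/dm³.
A CSTR operates uniformly at the exit composition, giving r_B = 0.3034 and r_C = 1.755 (each k·C_A^n at C_A = 1.823).
Overall selectivity = C_B/C_C = r_Bτ/(r_Cτ) = r_B/r_C = 0.173.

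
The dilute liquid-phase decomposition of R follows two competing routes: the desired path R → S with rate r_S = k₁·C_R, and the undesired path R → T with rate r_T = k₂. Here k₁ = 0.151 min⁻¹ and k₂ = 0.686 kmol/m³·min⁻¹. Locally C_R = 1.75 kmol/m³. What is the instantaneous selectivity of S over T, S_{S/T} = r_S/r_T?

S_{S/T} = r_S/r_T = (k₁·C_R)/(k₂) = (k₁/k₂)·C_R.
= (0.151×1.750) / (0.686) = 0.2642/0.6860 = 0.385.
Since the desired path is higher order in R, keeping C_R high (PFR or concentrated feed) favours S.

0.385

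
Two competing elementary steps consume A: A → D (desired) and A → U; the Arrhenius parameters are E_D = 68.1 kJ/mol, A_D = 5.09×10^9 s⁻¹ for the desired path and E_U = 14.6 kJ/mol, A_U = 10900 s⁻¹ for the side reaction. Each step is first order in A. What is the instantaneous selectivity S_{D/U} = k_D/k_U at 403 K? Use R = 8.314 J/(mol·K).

0.0543

With equal orders, S_{D/U} = k_D/k_U = (A_D/A_U)·exp[(E_U−E_D)/(RT)].
(E_U−E_D)/(RT) = (14.6−68.1)×10³/(8.314×403) = -53500/3351 = -15.97.
k_D/k_U = (5.09×10^9/10900)·exp(-15.97) = 4.670×10^5 × 1.162×10^-7 = 0.0543.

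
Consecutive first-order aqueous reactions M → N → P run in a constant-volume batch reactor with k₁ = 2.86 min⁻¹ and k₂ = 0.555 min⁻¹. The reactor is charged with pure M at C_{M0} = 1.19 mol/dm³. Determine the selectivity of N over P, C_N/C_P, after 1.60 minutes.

The intermediate concentration in a first-order A→B→C sequence is C_N = k₁C_{M0}(e^(−k₁t) − e^(−k₂t))/(k₂−k₁).
e^(−k₁t) = e^(−2.86×1.60) = e^(−4.576) = 0.01030; e^(−k₂t) = e^(−0.8880) = 0.4115.
C_N = 2.86×1.19/(0.555−2.86) × (0.01030−0.4115) = (-1.477)×(-0.4012) = 0.5924 mol/dm³.
C_M = C_{M0}e^(−k₁t) = 0.01225 mol/dm³, so C_P = C_{M0}−C_M−C_N = 0.5854 mol/dm³; C_N/C_P = 1.01.

1.01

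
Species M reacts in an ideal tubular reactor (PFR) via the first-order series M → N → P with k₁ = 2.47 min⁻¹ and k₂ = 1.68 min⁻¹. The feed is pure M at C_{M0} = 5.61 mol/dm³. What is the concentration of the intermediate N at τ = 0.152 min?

1.54 mol/dm³

For first-order series with pure M initially, C_N(τ) = k₁C_{M0}/(k₂−k₁)·(e^(−k₁τ) − e^(−k₂τ)).
e^(−k₁τ) = e^(−2.47×0.152) = e^(−0.3754) = 0.6870; e^(−k₂τ) = e^(−0.2554) = 0.7746.
C_N = 2.47×5.61/(1.68−2.47) × (0.6870−0.7746) = (-17.54)×(-0.08765) = 1.537 mol/dm³.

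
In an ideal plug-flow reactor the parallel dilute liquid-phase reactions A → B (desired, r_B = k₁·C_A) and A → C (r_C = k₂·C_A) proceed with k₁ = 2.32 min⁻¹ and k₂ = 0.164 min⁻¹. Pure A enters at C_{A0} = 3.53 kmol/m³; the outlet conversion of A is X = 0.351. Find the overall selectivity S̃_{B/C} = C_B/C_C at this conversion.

14.1

C_A = C_{A0}(1−X) = 2.291 kmol/m³.
Both paths are first order in A, so the instantaneous fraction to B is constant: dC_B/d(−C_A) = k₁/(k₁+k₂) = 0.9340.
C_B = 0.9340·(C_{A0}−C_A) = 0.9340×1.239 = 1.16 kmol/m³.
C_C = (C_{A0}−C_A)−C_B = 0.08180 kmol/m³; S̃_{B/C} = 1.157/0.08180 = 14.1.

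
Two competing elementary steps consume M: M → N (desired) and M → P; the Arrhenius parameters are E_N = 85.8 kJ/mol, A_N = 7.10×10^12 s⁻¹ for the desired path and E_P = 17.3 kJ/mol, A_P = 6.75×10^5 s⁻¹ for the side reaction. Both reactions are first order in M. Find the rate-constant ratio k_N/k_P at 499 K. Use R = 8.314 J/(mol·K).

With equal orders, S_{N/P} = k_N/k_P = (A_N/A_P)·exp[(E_P−E_N)/(RT)].
(E_P−E_N)/(RT) = (17.3−85.8)×10³/(8.314×499) = -68500/4149 = -16.51.
k_N/k_P = (7.10×10^12/6.75×10^5)·exp(-16.51) = 1.052×10^7 × 6.749×10^-8 = 0.710.

0.710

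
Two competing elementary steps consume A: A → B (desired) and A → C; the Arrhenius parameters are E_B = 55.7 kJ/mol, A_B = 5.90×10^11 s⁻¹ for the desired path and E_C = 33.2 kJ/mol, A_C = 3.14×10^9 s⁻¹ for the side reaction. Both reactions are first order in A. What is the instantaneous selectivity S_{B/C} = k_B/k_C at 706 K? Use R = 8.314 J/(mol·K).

4.07

k_B/k_C = (A_B/A_C)·exp[−(E_B−E_C)/(RT)] = (A_B/A_C)·exp[(E_C−E_B)/(RT)].
(E_C−E_B)/(RT) = (33.2−55.7)×10³/(8.314×706) = -22500/5870 = -3.833.
k_B/k_C = (5.90×10^11/3.14×10^9)·exp(-3.833) = 187.9 × 0.02164 = 4.07.
Since E_B > E_C, raising the temperature improves selectivity toward B.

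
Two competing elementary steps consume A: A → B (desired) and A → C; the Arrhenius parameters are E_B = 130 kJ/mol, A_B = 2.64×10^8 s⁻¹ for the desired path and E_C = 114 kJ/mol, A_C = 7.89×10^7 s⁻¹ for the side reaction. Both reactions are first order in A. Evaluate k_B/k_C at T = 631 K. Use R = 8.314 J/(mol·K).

0.158

k_B/k_C = (A_B/A_C)·exp[−(E_B−E_C)/(RT)] = (A_B/A_C)·exp[(E_C−E_B)/(RT)].
(E_C−E_B)/(RT) = (114−130)×10³/(8.314×631) = -16000/5246 = -3.050.
k_B/k_C = (2.64×10^8/7.89×10^7)·exp(-3.050) = 3.346 × 0.04737 = 0.158.
Since E_B > E_C, raising the temperature improves selectivity toward B.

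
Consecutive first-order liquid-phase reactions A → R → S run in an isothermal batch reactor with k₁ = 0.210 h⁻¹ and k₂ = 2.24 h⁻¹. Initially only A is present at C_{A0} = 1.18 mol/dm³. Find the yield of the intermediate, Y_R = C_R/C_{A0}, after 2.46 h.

0.0613

For first-order series with pure A initially, C_R(t) = k₁C_{A0}/(k₂−k₁)·(e^(−k₁t) − e^(−k₂t)).
e^(−k₁t) = e^(−0.210×2.46) = e^(−0.5166) = 0.5965; e^(−k₂t) = e^(−5.510) = 0.004044.
C_R = 0.210×1.18/(2.24−0.210) × (0.5965−0.004044) = 0.1221×0.5925 = 0.07233 mol/dm³.
Y_R = C_R/C_{A0} = 0.07233/1.18 = 0.0613.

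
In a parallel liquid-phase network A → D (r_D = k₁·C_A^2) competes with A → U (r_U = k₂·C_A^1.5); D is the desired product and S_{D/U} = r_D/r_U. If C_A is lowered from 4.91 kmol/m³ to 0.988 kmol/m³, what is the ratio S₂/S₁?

S_{D/U} = (k₁/k₂)·C_A^0.5, so S₂/S₁ = (C_{A,2}/C_{A,1})^0.5.
= (0.988/4.91)^0.5 = (0.2012)^0.5 = 0.449.
Selectivity toward D falls as C_A falls — high-concentration operation is favoured.

0.449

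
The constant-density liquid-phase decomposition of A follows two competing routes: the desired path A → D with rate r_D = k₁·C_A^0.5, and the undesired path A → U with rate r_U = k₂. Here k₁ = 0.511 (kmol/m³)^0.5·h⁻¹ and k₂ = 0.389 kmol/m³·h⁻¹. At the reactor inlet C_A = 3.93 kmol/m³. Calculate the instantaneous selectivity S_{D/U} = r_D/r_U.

2.60

S_{D/U} = r_D/r_U = (k₁·C_A^0.5)/(k₂) = (k₁/k₂)·C_A^0.5.
= (0.511×3.930^0.5) / (0.389) = 1.013/0.3890 = 2.60.
Since the desired path is higher order in A, keeping C_A high (PFR or concentrated feed) favours D.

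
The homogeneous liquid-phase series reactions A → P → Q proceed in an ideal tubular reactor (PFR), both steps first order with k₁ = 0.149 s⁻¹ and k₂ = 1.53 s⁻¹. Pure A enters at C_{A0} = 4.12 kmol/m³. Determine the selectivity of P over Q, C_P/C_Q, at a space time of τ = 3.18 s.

For first-order series with pure A initially, C_P(τ) = k₁C_{A0}/(k₂−k₁)·(e^(−k₁τ) − e^(−k₂τ)).
e^(−k₁τ) = e^(−0.149×3.18) = e^(−0.4738) = 0.6226; e^(−k₂τ) = e^(−4.865) = 0.007709.
C_P = 0.149×4.12/(1.53−0.149) × (0.6226−0.007709) = 0.4445×0.6149 = 0.2733 kmol/m³.
C_A = C_{A0}e^(−k₁τ) = 2.565 kmol/m³, so C_Q = C_{A0}−C_A−C_P = 1.281 kmol/m³; C_P/C_Q = 0.213.

0.213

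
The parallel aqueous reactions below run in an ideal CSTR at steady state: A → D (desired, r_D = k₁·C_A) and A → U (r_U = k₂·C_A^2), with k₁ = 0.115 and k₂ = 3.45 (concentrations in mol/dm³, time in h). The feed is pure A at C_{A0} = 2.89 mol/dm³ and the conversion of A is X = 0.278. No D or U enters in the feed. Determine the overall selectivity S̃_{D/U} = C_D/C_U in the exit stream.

Exit C_A = C_{A0}(1−X) = 2.89×0.722 = 2.087 mol/dm³.
Rates in a CSTR are evaluated at the outlet concentration: r_D = 0.115×2.087 = 0.2400, r_U = 3.45×2.087^2 = 15.02.
Overall selectivity = C_D/C_U = r_Dτ/(r_Uτ) = r_D/r_U = 0.0160.

0.0160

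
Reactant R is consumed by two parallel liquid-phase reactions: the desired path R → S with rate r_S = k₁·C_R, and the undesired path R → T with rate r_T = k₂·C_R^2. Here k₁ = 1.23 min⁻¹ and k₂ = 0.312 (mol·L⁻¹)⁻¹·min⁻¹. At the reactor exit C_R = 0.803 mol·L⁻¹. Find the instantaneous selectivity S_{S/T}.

S_{S/T} = r_S/r_T = (k₁·C_R)/(k₂·C_R^2) = (k₁/k₂)·C_R⁻¹.
= (1.23×0.8030) / (0.312×0.8030^2) = 0.9877/0.2012 = 4.91.

4.91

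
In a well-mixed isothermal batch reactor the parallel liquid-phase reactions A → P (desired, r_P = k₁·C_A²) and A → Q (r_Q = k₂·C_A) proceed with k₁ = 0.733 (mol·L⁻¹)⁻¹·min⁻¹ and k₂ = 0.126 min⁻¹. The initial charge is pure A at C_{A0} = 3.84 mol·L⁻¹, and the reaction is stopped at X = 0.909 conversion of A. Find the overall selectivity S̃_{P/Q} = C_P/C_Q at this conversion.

C_A = C_{A0}(1−X) = 0.3494 mol·L⁻¹.
Along a PFR/batch, dC_Q/dC_A = −r_Q/(r_P+r_Q) = −k₂/(k₂+k₁·C_A).
Integrating from C_{A0} to C_A: C_Q = (0.126/0.733)·ln[(0.126+0.733·3.84)/(0.126+0.733·0.349)] = 0.1719·ln(2.941/0.3821) = 0.3508 mol·L⁻¹.
Then C_P = (C_{A0}−C_A) − C_Q = 3.491 − 0.3508 = 3.140 mol·L⁻¹.
S̃_{P/Q} = C_P/C_Q = 3.140/0.3508 = 8.95.

8.95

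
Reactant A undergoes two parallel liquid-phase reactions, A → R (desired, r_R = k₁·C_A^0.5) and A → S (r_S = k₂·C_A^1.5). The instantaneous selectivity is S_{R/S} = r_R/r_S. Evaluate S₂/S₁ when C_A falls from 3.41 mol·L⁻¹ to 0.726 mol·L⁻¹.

4.70

S_{R/S} = (k₁/k₂)·C_A⁻¹, so S₂/S₁ = (C_{A,2}/C_{A,1})⁻¹.
= 3.41/0.726 = 4.70.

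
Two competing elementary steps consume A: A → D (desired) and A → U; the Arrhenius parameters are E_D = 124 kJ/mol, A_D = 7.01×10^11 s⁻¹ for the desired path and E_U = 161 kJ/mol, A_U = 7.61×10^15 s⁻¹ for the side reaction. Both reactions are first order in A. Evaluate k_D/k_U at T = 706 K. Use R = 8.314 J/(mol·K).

k_D/k_U = (A_D/A_U)·exp[−(E_D−E_U)/(RT)] = (A_D/A_U)·exp[(E_U−E_D)/(RT)].
(E_U−E_D)/(RT) = (161−124)×10³/(8.314×706) = 37000/5870 = 6.304.
k_D/k_U = (7.01×10^11/7.61×10^15)·exp(6.304) = 9.212×10^-5 × 546.5 = 0.0503.

0.0503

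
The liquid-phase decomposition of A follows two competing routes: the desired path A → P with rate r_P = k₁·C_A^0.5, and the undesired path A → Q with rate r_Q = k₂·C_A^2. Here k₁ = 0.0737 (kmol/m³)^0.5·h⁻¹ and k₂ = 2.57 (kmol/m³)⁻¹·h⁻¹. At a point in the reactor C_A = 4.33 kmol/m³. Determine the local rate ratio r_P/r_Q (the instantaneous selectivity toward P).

S_{P/Q} = r_P/r_Q = (k₁·C_A^0.5)/(k₂·C_A^2) = (k₁/k₂)·C_A^-1.5.
= (0.0737×4.330^0.5) / (2.57×4.330^2) = 0.1534/48.18 = 0.00318.

0.00318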